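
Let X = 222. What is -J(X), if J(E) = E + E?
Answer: -444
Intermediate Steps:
J(E) = 2*E
-J(X) = -2*222 = -1*444 = -444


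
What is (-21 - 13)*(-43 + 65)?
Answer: -748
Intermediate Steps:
(-21 - 13)*(-43 + 65) = -34*22 = -748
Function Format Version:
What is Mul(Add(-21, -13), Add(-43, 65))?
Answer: -748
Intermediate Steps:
Mul(Add(-21, -13), Add(-43, 65)) = Mul(-34, 22) = -748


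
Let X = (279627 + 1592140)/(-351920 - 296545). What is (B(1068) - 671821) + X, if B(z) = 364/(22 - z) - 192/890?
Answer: -20278416625197218/30184100355 ≈ -6.7182e+5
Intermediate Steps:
X = -1871767/648465 (X = 1871767/(-648465) = 1871767*(-1/648465) = -1871767/648465 ≈ -2.8865)
B(z) = -96/445 + 364/(22 - z) (B(z) = 364/(22 - z) - 192*1/890 = 364/(22 - z) - 96/445 = -96/445 + 364/(22 - z))
(B(1068) - 671821) + X = (4*(-39967 - 24*1068)/(445*(-22 + 1068)) - 671821) - 1871767/648465 = ((4/445)*(-39967 - 25632)/1046 - 671821) - 1871767/648465 = ((4/445)*(1/1046)*(-65599) - 671821) - 1871767/648465 = (-131198/232735 - 671821) - 1871767/648465 = -156356391633/232735 - 1871767/648465 = -20278416625197218/30184100355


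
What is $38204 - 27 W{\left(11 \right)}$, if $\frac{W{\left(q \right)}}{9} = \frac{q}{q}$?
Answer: $37961$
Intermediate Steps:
$W{\left(q \right)} = 9$ ($W{\left(q \right)} = 9 \frac{q}{q} = 9 \cdot 1 = 9$)
$38204 - 27 W{\left(11 \right)} = 38204 - 27 \cdot 9 = 38204 - 243 = 37961$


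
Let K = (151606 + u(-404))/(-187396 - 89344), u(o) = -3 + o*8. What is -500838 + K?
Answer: -1011693843/2020 ≈ -5.0084e+5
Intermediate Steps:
u(o) = -3 + 8*o
K = -1083/2020 (K = (151606 + (-3 + 8*(-404)))/(-187396 - 89344) = (151606 + (-3 - 3232))/(-276740) = (151606 - 3235)*(-1/276740) = 148371*(-1/276740) = -1083/2020 ≈ -0.53614)
-500838 + K = -500838 - 1083/2020 = -1011693843/2020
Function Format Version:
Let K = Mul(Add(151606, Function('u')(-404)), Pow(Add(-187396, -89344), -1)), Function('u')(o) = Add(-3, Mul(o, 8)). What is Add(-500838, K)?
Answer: Rational(-1011693843, 2020) ≈ -5.0084e+5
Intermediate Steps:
Function('u')(o) = Add(-3, Mul(8, o))
K = Rational(-1083, 2020) (K = Mul(Add(151606, Add(-3, Mul(8, -404))), Pow(Add(-187396, -89344), -1)) = Mul(Add(151606, Add(-3, -3232)), Pow(-276740, -1)) = Mul(Add(151606, -3235), Rational(-1, 276740)) = Mul(148371, Rational(-1, 276740)) = Rational(-1083, 2020) ≈ -0.53614)
Add(-500838, K) = Add(-500838, Rational(-1083, 2020)) = Rational(-1011693843, 2020)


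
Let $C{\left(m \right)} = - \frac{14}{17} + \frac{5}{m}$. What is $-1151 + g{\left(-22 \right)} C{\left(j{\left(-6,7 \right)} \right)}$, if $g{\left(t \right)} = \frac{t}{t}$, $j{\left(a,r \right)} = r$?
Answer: $- \frac{136982}{119} \approx -1151.1$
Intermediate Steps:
$C{\left(m \right)} = - \frac{14}{17} + \frac{5}{m}$ ($C{\left(m \right)} = \left(-14\right) \frac{1}{17} + \frac{5}{m} = - \frac{14}{17} + \frac{5}{m}$)
$g{\left(t \right)} = 1$
$-1151 + g{\left(-22 \right)} C{\left(j{\left(-6,7 \right)} \right)} = -1151 + 1 \left(- \frac{14}{17} + \frac{5}{7}\right) = -1151 + 1 \left(- \frac{13}{119}\right) = -1151 - \frac{13}{119} = - \frac{136982}{119}$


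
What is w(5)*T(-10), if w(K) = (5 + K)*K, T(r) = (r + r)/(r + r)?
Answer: 50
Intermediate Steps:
T(r) = 1 (T(r) = (2*r)/((2*r)) = (2*r)*(1/(2*r)) = 1)
w(K) = K*(5 + K)
w(5)*T(-10) = (5*(5 + 5))*1 = (5*10)*1 = 50*1 = 50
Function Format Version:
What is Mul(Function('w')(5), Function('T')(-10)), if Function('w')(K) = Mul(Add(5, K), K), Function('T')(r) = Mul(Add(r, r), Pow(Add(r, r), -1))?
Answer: 50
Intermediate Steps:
Function('T')(r) = 1 (Function('T')(r) = Mul(Mul(2, r), Pow(Mul(2, r), -1)) = Mul(Mul(2, r), Mul(Rational(1, 2), Pow(r, -1))) = 1)
Function('w')(K) = Mul(K, Add(5, K))
Mul(Function('w')(5), Function('T')(-10)) = Mul(Mul(5, Add(5, 5)), 1) = Mul(Mul(5, 10), 1) = Mul(50, 1) = 50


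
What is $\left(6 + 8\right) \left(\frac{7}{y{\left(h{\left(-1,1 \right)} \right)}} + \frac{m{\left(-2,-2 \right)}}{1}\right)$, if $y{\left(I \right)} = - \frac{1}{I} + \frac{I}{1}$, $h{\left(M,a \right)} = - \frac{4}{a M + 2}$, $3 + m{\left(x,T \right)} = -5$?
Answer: $- \frac{2072}{15} \approx -138.13$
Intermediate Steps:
$m{\left(x,T \right)} = -8$ ($m{\left(x,T \right)} = -3 - 5 = -8$)
$h{\left(M,a \right)} = - \frac{4}{2 + M a}$ ($h{\left(M,a \right)} = - \frac{4}{M a + 2} = - \frac{4}{2 + M a}$)
$y{\left(I \right)} = I - \frac{1}{I}$ ($y{\left(I \right)} = - \frac{1}{I} + I 1 = - \frac{1}{I} + I = I - \frac{1}{I}$)
$\left(6 + 8\right) \left(\frac{7}{y{\left(h{\left(-1,1 \right)} \right)}} + \frac{m{\left(-2,-2 \right)}}{1}\right) = \left(6 + 8\right) \left(\frac{7}{- \frac{4}{2 - 1} - \frac{1}{\left(-4\right) \frac{1}{2 - 1}}} - \frac{8}{1}\right) = 14 \left(\frac{7}{- \frac{4}{2 - 1} - \frac{1}{\left(-4\right) \frac{1}{2 - 1}}} - 8\right) = 14 \left(\frac{7}{- \frac{4}{1} - \frac{1}{\left(-4\right) 1^{-1}}} - 8\right) = 14 \left(\frac{7}{\left(-4\right) 1 - \frac{1}{\left(-4\right) 1}} - 8\right) = 14 \left(\frac{7}{-4 - \frac{1}{-4}} - 8\right) = 14 \left(\frac{7}{-4 - - \frac{1}{4}} - 8\right) = 14 \left(\frac{7}{-4 + \frac{1}{4}} - 8\right) = 14 \left(\frac{7}{- \frac{15}{4}} - 8\right) = 14 \left(7 \left(- \frac{4}{15}\right) - 8\right) = 14 \left(- \frac{28}{15} - 8\right) = 14 \left(- \frac{148}{15}\right) = - \frac{2072}{15}$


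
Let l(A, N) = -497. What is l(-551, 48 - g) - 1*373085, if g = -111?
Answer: -373582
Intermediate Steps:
l(-551, 48 - g) - 1*373085 = -497 - 1*373085 = -497 - 373085 = -373582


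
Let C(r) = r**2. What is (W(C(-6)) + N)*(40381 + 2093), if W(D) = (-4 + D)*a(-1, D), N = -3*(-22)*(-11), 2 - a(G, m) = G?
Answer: -26758620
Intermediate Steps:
a(G, m) = 2 - G
N = -726 (N = 66*(-11) = -726)
W(D) = -12 + 3*D (W(D) = (-4 + D)*(2 - 1*(-1)) = (-4 + D)*(2 + 1) = (-4 + D)*3 = -12 + 3*D)
(W(C(-6)) + N)*(40381 + 2093) = ((-12 + 3*(-6)**2) - 726)*(40381 + 2093) = ((-12 + 3*36) - 726)*42474 = ((-12 + 108) - 726)*42474 = (96 - 726)*42474 = -630*42474 = -26758620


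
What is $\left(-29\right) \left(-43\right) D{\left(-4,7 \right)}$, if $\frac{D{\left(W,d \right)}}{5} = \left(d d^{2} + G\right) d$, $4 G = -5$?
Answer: $\frac{59662715}{4} \approx 1.4916 \cdot 10^{7}$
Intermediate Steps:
$G = - \frac{5}{4}$ ($G = \frac{1}{4} \left(-5\right) = - \frac{5}{4} \approx -1.25$)
$D{\left(W,d \right)} = 5 d \left(- \frac{5}{4} + d^{3}\right)$ ($D{\left(W,d \right)} = 5 \left(d d^{2} - \frac{5}{4}\right) d = 5 \left(d^{3} - \frac{5}{4}\right) d = 5 \left(- \frac{5}{4} + d^{3}\right) d = 5 d \left(- \frac{5}{4} + d^{3}\right)$)
$\left(-29\right) \left(-43\right) D{\left(-4,7 \right)} = \left(-29\right) \left(-43\right) 5 \cdot 7 \left(- \frac{5}{4} + 7^{3}\right) = 1247 \cdot 5 \cdot 7 \left(- \frac{5}{4} + 343\right) = 1247 \cdot 5 \cdot 7 \cdot \frac{1367}{4} = 1247 \cdot \frac{47845}{4} = \frac{59662715}{4}$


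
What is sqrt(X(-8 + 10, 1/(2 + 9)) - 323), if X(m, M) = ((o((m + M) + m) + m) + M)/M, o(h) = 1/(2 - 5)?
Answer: I*sqrt(2733)/3 ≈ 17.426*I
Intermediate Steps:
o(h) = -1/3 (o(h) = 1/(-3) = -1/3)
X(m, M) = (-1/3 + M + m)/M (X(m, M) = ((-1/3 + m) + M)/M = (-1/3 + M + m)/M)
sqrt(X(-8 + 10, 1/(2 + 9)) - 323) = sqrt((-1/3 + 1/(2 + 9) + (-8 + 10))/(1/(2 + 9)) - 323) = sqrt((-1/3 + 1/11 + 2)/(1/11) - 323) = sqrt(11*(58/33) - 323) = sqrt(58/3 - 323) = sqrt(-911/3) = I*sqrt(2733)/3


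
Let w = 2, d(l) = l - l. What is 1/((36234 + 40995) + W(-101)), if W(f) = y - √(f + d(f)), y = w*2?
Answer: 77233/5964936390 + I*√101/5964936390 ≈ 1.2948e-5 + 1.6848e-9*I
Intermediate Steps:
d(l) = 0
y = 4 (y = 2*2 = 4)
W(f) = 4 - √f (W(f) = 4 - √(f + 0) = 4 - √f)
1/((36234 + 40995) + W(-101)) = 1/((36234 + 40995) + (4 - √(-101))) = 1/(77229 + (4 - I*√101)) = 1/(77233 - I*√101)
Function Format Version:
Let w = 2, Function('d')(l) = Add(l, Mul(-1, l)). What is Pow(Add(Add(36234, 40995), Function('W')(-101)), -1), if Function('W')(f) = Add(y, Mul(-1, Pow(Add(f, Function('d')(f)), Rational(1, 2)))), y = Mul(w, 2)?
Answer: Add(Rational(77233, 5964936390), Mul(Rational(1, 5964936390), I, Pow(101, Rational(1, 2)))) ≈ Add(1.2948e-5, Mul(1.6848e-9, I))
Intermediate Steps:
Function('d')(l) = 0
y = 4 (y = Mul(2, 2) = 4)
Function('W')(f) = Add(4, Mul(-1, Pow(f, Rational(1, 2)))) (Function('W')(f) = Add(4, Mul(-1, Pow(Add(f, 0), Rational(1, 2)))) = Add(4, Mul(-1, Pow(f, Rational(1, 2)))))
Pow(Add(Add(36234, 40995), Function('W')(-101)), -1) = Pow(Add(Add(36234, 40995), Add(4, Mul(-1, Pow(-101, Rational(1, 2))))), -1) = Pow(Add(77229, Add(4, Mul(-1, Mul(I, Pow(101, Rational(1, 2)))))), -1) = Pow(Add(77229, Add(4, Mul(-1, I, Pow(101, Rational(1, 2))))), -1) = Pow(Add(77233, Mul(-1, I, Pow(101, Rational(1, 2)))), -1)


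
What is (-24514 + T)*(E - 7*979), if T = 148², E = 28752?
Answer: -57156390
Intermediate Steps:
T = 21904
(-24514 + T)*(E - 7*979) = (-24514 + 21904)*(28752 - 7*979) = -2610*(28752 - 6853) = -2610*21899 = -57156390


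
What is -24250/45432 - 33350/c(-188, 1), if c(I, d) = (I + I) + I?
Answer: 62561675/1067652 ≈ 58.597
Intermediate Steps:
c(I, d) = 3*I (c(I, d) = 2*I + I = 3*I)
-24250/45432 - 33350/c(-188, 1) = -24250/45432 - 33350/(3*(-188)) = -24250*1/45432 - 33350/(-564) = -12125/22716 - 33350*(-1/564) = -12125/22716 + 16675/282 = 62561675/1067652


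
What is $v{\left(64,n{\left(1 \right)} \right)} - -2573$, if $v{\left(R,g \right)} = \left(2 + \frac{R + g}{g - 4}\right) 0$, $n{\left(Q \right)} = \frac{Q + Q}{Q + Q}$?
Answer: $2573$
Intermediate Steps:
$n{\left(Q \right)} = 1$ ($n{\left(Q \right)} = \frac{2 Q}{2 Q} = 2 Q \frac{1}{2 Q} = 1$)
$v{\left(R,g \right)} = 0$ ($v{\left(R,g \right)} = \left(2 + \frac{R + g}{-4 + g}\right) 0 = 0$)
$v{\left(64,n{\left(1 \right)} \right)} - -2573 = 0 - -2573 = 0 + 2573 = 2573$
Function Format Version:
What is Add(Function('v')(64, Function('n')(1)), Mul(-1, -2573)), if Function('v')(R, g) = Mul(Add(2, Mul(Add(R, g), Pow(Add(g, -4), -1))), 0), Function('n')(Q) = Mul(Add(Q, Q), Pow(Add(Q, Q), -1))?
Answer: 2573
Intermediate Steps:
Function('n')(Q) = 1 (Function('n')(Q) = Mul(Mul(2, Q), Pow(Mul(2, Q), -1)) = Mul(Mul(2, Q), Mul(Rational(1, 2), Pow(Q, -1))) = 1)
Function('v')(R, g) = 0 (Function('v')(R, g) = Mul(Add(2, Mul(Add(R, g), Pow(Add(-4, g), -1))), 0) = Mul(Add(2, Mul(Pow(Add(-4, g), -1), Add(R, g))), 0) = 0)
Add(Function('v')(64, Function('n')(1)), Mul(-1, -2573)) = Add(0, Mul(-1, -2573)) = Add(0, 2573) = 2573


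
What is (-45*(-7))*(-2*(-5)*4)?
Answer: 12600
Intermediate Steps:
(-45*(-7))*(-2*(-5)*4) = (-15*(-21))*(10*4) = 315*40 = 12600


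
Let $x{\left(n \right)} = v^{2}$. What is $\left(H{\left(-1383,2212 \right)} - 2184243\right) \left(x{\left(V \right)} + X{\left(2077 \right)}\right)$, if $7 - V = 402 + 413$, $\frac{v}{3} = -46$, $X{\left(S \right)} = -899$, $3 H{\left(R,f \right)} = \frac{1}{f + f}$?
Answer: $- \frac{526010360308775}{13272} \approx -3.9633 \cdot 10^{10}$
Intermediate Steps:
$H{\left(R,f \right)} = \frac{1}{6 f}$ ($H{\left(R,f \right)} = \frac{1}{3 \left(f + f\right)} = \frac{1}{3 \cdot 2 f} = \frac{\frac{1}{2} \frac{1}{f}}{3} = \frac{1}{6 f}$)
$v = -138$ ($v = 3 \left(-46\right) = -138$)
$V = -808$ ($V = 7 - \left(402 + 413\right) = 7 - 815 = -808$)
$x{\left(n \right)} = 19044$ ($x{\left(n \right)} = \left(-138\right)^{2} = 19044$)
$\left(H{\left(-1383,2212 \right)} - 2184243\right) \left(x{\left(V \right)} + X{\left(2077 \right)}\right) = \left(\frac{1}{6 \cdot 2212} - 2184243\right) \left(19044 - 899\right) = \left(\frac{1}{6} \cdot \frac{1}{2212} - 2184243\right) 18145 = \left(\frac{1}{13272} - 2184243\right) 18145 = \left(- \frac{28989273095}{13272}\right) 18145 = - \frac{526010360308775}{13272}$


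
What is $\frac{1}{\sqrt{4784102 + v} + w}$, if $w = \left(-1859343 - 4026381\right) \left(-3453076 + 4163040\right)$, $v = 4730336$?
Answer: $- \frac{2089326076968}{8730566911796986115388829} - \frac{\sqrt{9514438}}{17461133823593972230777658} \approx -2.3931 \cdot 10^{-13}$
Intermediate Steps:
$w = -4178652153936$ ($w = \left(-5885724\right) 709964 = -4178652153936$)
$\frac{1}{\sqrt{4784102 + v} + w} = \frac{1}{\sqrt{4784102 + 4730336} - 4178652153936} = \frac{1}{\sqrt{9514438} - 4178652153936} = \frac{1}{-4178652153936 + \sqrt{9514438}}$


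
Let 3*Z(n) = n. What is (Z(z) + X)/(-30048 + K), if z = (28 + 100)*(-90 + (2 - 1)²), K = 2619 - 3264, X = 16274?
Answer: -37430/92079 ≈ -0.40650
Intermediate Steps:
K = -645
z = -11392 (z = 128*(-90 + 1²) = 128*(-90 + 1) = 128*(-89) = -11392)
Z(n) = n/3
(Z(z) + X)/(-30048 + K) = ((⅓)*(-11392) + 16274)/(-30048 - 645) = (-11392/3 + 16274)/(-30693) = (37430/3)*(-1/30693) = -37430/92079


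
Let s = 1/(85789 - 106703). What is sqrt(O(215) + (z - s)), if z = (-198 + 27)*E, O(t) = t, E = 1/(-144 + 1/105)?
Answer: sqrt(21614797672606122114)/316198766 ≈ 14.703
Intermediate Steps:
E = -105/15119 (E = 1/(-144 + 1/105) = 1/(-15119/105) = -105/15119 ≈ -0.0069449)
s = -1/20914 (s = 1/(-20914) = -1/20914 ≈ -4.7815e-5)
z = 17955/15119 (z = (-198 + 27)*(-105/15119) = -171*(-105/15119) = 17955/15119 ≈ 1.1876)
sqrt(O(215) + (z - s)) = sqrt(215 + (17955/15119 - 1*(-1/20914))) = sqrt(215 + (17955/15119 + 1/20914)) = sqrt(215 + 375525989/316198766) = sqrt(68358260679/316198766) = sqrt(21614797672606122114)/316198766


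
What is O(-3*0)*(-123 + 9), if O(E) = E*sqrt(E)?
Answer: 0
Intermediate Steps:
O(E) = E**(3/2)
O(-3*0)*(-123 + 9) = (-3*0)**(3/2)*(-123 + 9) = 0**(3/2)*(-114) = 0*(-114) = 0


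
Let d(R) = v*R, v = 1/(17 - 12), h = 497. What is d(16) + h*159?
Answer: 395131/5 ≈ 79026.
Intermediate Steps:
v = 1/5 ≈ 0.20000
d(R) = R/5
d(16) + h*159 = (1/5)*16 + 497*159 = 16/5 + 79023 = 395131/5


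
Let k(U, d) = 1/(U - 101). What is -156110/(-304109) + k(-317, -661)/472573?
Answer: 30837268786431/60072327627026 ≈ 0.51334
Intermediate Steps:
k(U, d) = 1/(-101 + U)
-156110/(-304109) + k(-317, -661)/472573 = -156110/(-304109) + 1/(-101 - 317*472573) = -156110*(-1/304109) + (1/472573)/(-418) = 156110/304109 - 1/418*1/472573 = 156110/304109 - 1/197535514 = 30837268786431/60072327627026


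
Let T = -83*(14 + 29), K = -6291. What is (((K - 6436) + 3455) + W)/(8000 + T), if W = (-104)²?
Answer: 1544/4431 ≈ 0.34845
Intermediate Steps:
T = -3569 (T = -83*43 = -3569)
W = 10816
(((K - 6436) + 3455) + W)/(8000 + T) = (((-6291 - 6436) + 3455) + 10816)/(8000 - 3569) = ((-12727 + 3455) + 10816)/4431 = (-9272 + 10816)*(1/4431) = 1544*(1/4431) = 1544/4431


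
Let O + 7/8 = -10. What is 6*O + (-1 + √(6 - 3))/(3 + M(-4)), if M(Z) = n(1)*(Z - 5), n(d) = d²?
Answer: -781/12 - √3/6 ≈ -65.372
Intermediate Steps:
O = -87/8 (O = -7/8 - 10 = -87/8 ≈ -10.875)
M(Z) = -5 + Z (M(Z) = 1²*(Z - 5) = 1*(-5 + Z) = -5 + Z)
6*O + (-1 + √(6 - 3))/(3 + M(-4)) = 6*(-87/8) + (-1 + √(6 - 3))/(3 + (-5 - 4)) = -261/4 + (-1 + √3)/(3 - 9) = -261/4 + (-1 + √3)/(-6) = -261/4 + (-1 + √3)*(-⅙) = -261/4 + (⅙ - √3/6) = -781/12 - √3/6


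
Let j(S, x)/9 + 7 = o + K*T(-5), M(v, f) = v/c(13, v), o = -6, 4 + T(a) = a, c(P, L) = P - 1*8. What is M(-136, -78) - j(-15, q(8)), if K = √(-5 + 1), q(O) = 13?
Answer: 449/5 + 162*I ≈ 89.8 + 162.0*I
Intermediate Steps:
c(P, L) = -8 + P (c(P, L) = P - 8 = -8 + P)
T(a) = -4 + a
K = 2*I (K = √(-4) = 2*I ≈ 2.0*I)
M(v, f) = v/5 (M(v, f) = v/(-8 + 13) = v/5)
j(S, x) = -117 - 162*I (j(S, x) = -63 + 9*(-6 + (2*I)*(-4 - 5)) = -63 + 9*(-6 + (2*I)*(-9)) = -63 + 9*(-6 - 18*I) = -63 + (-54 - 162*I) = -117 - 162*I)
M(-136, -78) - j(-15, q(8)) = (⅕)*(-136) - (-117 - 162*I) = -136/5 + (117 + 162*I) = 449/5 + 162*I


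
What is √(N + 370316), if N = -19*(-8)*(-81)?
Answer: 2*√89501 ≈ 598.33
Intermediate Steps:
N = -12312 (N = 152*(-81) = -12312)
√(N + 370316) = √(-12312 + 370316) = √358004 = 2*√89501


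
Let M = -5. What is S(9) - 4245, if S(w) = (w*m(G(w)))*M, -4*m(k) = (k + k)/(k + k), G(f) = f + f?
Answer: -16935/4 ≈ -4233.8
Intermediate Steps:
G(f) = 2*f
m(k) = -¼ (m(k) = -(k + k)/(4*(k + k)) = -2*k/(4*(2*k)) = -2*k*1/(2*k)/4 = -¼*1 = -¼)
S(w) = 5*w/4 (S(w) = (w*(-¼))*(-5) = -w/4*(-5) = 5*w/4)
S(9) - 4245 = (5/4)*9 - 4245 = 45/4 - 4245 = -16935/4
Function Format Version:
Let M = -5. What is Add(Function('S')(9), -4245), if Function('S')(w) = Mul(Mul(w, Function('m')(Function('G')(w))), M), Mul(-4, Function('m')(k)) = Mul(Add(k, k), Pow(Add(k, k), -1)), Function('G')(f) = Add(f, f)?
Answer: Rational(-16935, 4) ≈ -4233.8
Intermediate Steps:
Function('G')(f) = Mul(2, f)
Function('m')(k) = Rational(-1, 4) (Function('m')(k) = Mul(Rational(-1, 4), Mul(Add(k, k), Pow(Add(k, k), -1))) = Mul(Rational(-1, 4), Mul(Mul(2, k), Pow(Mul(2, k), -1))) = Mul(Rational(-1, 4), Mul(Mul(2, k), Mul(Rational(1, 2), Pow(k, -1)))) = Mul(Rational(-1, 4), 1) = Rational(-1, 4))
Function('S')(w) = Mul(Rational(5, 4), w) (Function('S')(w) = Mul(Mul(w, Rational(-1, 4)), -5) = Mul(Mul(Rational(-1, 4), w), -5) = Mul(Rational(5, 4), w))
Add(Function('S')(9), -4245) = Add(Mul(Rational(5, 4), 9), -4245) = Add(Rational(45, 4), -4245) = Rational(-16935, 4)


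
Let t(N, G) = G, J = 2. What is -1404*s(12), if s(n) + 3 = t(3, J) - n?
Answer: 18252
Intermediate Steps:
s(n) = -1 - n (s(n) = -3 + (2 - n) = -1 - n)
-1404*s(12) = -1404*(-1 - 1*12) = -1404*(-1 - 12) = -1404*(-13) = 18252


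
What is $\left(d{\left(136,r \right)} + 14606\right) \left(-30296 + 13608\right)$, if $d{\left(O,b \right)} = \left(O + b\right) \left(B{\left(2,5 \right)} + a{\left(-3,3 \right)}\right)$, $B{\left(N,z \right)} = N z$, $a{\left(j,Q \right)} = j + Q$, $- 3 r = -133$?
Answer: $- \frac{821516864}{3} \approx -2.7384 \cdot 10^{8}$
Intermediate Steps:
$r = \frac{133}{3}$ ($r = \left(- \frac{1}{3}\right) \left(-133\right) = \frac{133}{3} \approx 44.333$)
$a{\left(j,Q \right)} = Q + j$
$d{\left(O,b \right)} = 10 O + 10 b$ ($d{\left(O,b \right)} = \left(O + b\right) \left(2 \cdot 5 + \left(3 - 3\right)\right) = \left(O + b\right) \left(10 + 0\right) = \left(O + b\right) 10 = 10 O + 10 b$)
$\left(d{\left(136,r \right)} + 14606\right) \left(-30296 + 13608\right) = \left(\left(10 \cdot 136 + 10 \cdot \frac{133}{3}\right) + 14606\right) \left(-30296 + 13608\right) = \left(\left(1360 + \frac{1330}{3}\right) + 14606\right) \left(-16688\right) = \left(\frac{5410}{3} + 14606\right) \left(-16688\right) = \frac{49228}{3} \left(-16688\right) = - \frac{821516864}{3}$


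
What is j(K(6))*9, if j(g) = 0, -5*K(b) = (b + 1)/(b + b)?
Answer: 0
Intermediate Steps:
K(b) = -(1 + b)/(10*b) (K(b) = -(b + 1)/(5*(b + b)) = -(1 + b)/(5*(2*b)) = -(1 + b)*1/(2*b)/5 = -(1 + b)/(10*b))
j(K(6))*9 = 0*9 = 0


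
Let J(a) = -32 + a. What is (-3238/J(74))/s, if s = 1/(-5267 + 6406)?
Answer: -1844041/21 ≈ -87812.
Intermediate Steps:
s = 1/1139 ≈ 0.00087796
(-3238/J(74))/s = (-3238/(-32 + 74))/(1/1139) = -3238/42*1139 = -3238*1/42*1139 = -1619/21*1139 = -1844041/21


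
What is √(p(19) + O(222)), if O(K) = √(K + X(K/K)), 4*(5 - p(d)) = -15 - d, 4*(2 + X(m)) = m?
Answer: √(54 + 2*√881)/2 ≈ 5.3236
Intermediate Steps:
X(m) = -2 + m/4
p(d) = 35/4 + d/4 (p(d) = 5 - (-15 - d)/4 = 5 + (15/4 + d/4) = 35/4 + d/4)
O(K) = √(-7/4 + K) (O(K) = √(K + (-2 + (K/K)/4)) = √(K + (-2 + (¼)*1)) = √(K + (-2 + ¼)) = √(K - 7/4) = √(-7/4 + K))
√(p(19) + O(222)) = √((35/4 + (¼)*19) + √(-7 + 4*222)/2) = √((35/4 + 19/4) + √(-7 + 888)/2) = √(27/2 + √881/2)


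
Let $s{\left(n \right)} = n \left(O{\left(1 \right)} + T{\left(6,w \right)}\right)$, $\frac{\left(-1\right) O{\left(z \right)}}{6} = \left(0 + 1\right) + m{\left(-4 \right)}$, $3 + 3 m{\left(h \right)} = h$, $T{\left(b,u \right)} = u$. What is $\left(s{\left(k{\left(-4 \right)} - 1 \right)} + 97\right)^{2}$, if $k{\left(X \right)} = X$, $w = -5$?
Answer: $6724$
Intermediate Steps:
$m{\left(h \right)} = -1 + \frac{h}{3}$
$O{\left(z \right)} = 8$ ($O{\left(z \right)} = - 6 \left(\left(0 + 1\right) + \left(-1 + \frac{1}{3} \left(-4\right)\right)\right) = - 6 \left(1 - \frac{7}{3}\right) = \left(-6\right) \left(- \frac{4}{3}\right) = 8$)
$s{\left(n \right)} = 3 n$ ($s{\left(n \right)} = n \left(8 - 5\right) = n 3 = 3 n$)
$\left(s{\left(k{\left(-4 \right)} - 1 \right)} + 97\right)^{2} = \left(3 \left(-4 - 1\right) + 97\right)^{2} = \left(3 \left(-5\right) + 97\right)^{2} = \left(-15 + 97\right)^{2} = 82^{2} = 6724$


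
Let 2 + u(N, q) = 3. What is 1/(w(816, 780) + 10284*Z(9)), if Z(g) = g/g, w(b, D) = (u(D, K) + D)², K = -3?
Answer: 1/620245 ≈ 1.6123e-6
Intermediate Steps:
u(N, q) = 1 (u(N, q) = -2 + 3 = 1)
w(b, D) = (1 + D)²
Z(g) = 1
1/(w(816, 780) + 10284*Z(9)) = 1/((1 + 780)² + 10284*1) = 1/(781² + 10284) = 1/(609961 + 10284) = 1/620245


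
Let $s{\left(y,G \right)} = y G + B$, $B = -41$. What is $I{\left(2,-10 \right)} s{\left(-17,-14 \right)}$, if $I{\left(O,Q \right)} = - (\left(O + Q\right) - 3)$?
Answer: $2167$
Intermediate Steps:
$I{\left(O,Q \right)} = 3 - O - Q$ ($I{\left(O,Q \right)} = - (-3 + O + Q) = 3 - O - Q$)
$s{\left(y,G \right)} = -41 + G y$ ($s{\left(y,G \right)} = y G - 41 = G y - 41 = -41 + G y$)
$I{\left(2,-10 \right)} s{\left(-17,-14 \right)} = \left(3 - 2 - -10\right) \left(-41 - -238\right) = \left(3 - 2 + 10\right) \left(-41 + 238\right) = 11 \cdot 197 = 2167$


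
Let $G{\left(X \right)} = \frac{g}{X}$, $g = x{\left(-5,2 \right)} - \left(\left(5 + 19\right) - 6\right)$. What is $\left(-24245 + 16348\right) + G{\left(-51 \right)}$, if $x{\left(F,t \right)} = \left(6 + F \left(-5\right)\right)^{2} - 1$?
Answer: $- \frac{134563}{17} \approx -7915.5$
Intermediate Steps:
$x{\left(F,t \right)} = -1 + \left(6 - 5 F\right)^{2}$ ($x{\left(F,t \right)} = \left(6 - 5 F\right)^{2} - 1 = -1 + \left(6 - 5 F\right)^{2}$)
$g = 942$ ($g = \left(-1 + \left(-6 + 5 \left(-5\right)\right)^{2}\right) - \left(\left(5 + 19\right) - 6\right) = \left(-1 + \left(-6 - 25\right)^{2}\right) - \left(24 - 6\right) = \left(-1 + \left(-31\right)^{2}\right) - 18 = \left(-1 + 961\right) - 18 = 960 - 18 = 942$)
$G{\left(X \right)} = \frac{942}{X}$
$\left(-24245 + 16348\right) + G{\left(-51 \right)} = \left(-24245 + 16348\right) + \frac{942}{-51} = -7897 + 942 \left(- \frac{1}{51}\right) = -7897 - \frac{314}{17} = - \frac{134563}{17}$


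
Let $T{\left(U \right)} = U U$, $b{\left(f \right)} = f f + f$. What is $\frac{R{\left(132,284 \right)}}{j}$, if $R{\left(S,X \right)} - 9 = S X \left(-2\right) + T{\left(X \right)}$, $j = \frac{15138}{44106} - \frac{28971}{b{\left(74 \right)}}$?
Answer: $- \frac{2090991950}{1792461} \approx -1166.5$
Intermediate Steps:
$b{\left(f \right)} = f + f^{2}$ ($b{\left(f \right)} = f^{2} + f = f + f^{2}$)
$T{\left(U \right)} = U^{2}$
$j = - \frac{1792461}{367550}$ ($j = \frac{15138}{44106} - \frac{28971}{74 \left(1 + 74\right)} = 15138 \cdot \frac{1}{44106} - \frac{28971}{74 \cdot 75} = \frac{2523}{7351} - \frac{28971}{5550} = \frac{2523}{7351} - \frac{261}{50} = - \frac{1792461}{367550} \approx -4.8768$)
$R{\left(S,X \right)} = 9 + X^{2} - 2 S X$ ($R{\left(S,X \right)} = 9 + \left(S X \left(-2\right) + X^{2}\right) = 9 - \left(- X^{2} + 2 S X\right) = 9 + X^{2} - 2 S X$)
$\frac{R{\left(132,284 \right)}}{j} = \frac{9 + 284^{2} - 264 \cdot 284}{- \frac{1792461}{367550}} = \left(9 + 80656 - 74976\right) \left(- \frac{367550}{1792461}\right) = 5689 \left(- \frac{367550}{1792461}\right) = - \frac{2090991950}{1792461}$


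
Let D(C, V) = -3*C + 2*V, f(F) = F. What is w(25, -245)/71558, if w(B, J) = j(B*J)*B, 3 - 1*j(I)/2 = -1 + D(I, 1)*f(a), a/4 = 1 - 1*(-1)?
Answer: -3675300/35779 ≈ -102.72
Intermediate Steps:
a = 8 (a = 4*(1 - 1*(-1)) = 4*(1 + 1) = 4*2 = 8)
j(I) = -24 + 48*I (j(I) = 6 - 2*(-1 + (-3*I + 2*1)*8) = 6 - 2*(-1 + (-3*I + 2)*8) = 6 - 2*(-1 + (2 - 3*I)*8) = 6 - 2*(-1 + (16 - 24*I)) = 6 - 2*(15 - 24*I) = 6 + (-30 + 48*I) = -24 + 48*I)
w(B, J) = B*(-24 + 48*B*J) (w(B, J) = (-24 + 48*(B*J))*B = (-24 + 48*B*J)*B = B*(-24 + 48*B*J))
w(25, -245)/71558 = (24*25*(-1 + 2*25*(-245)))/71558 = (24*25*(-1 - 12250))*(1/71558) = (24*25*(-12251))*(1/71558) = -7350600*1/71558 = -3675300/35779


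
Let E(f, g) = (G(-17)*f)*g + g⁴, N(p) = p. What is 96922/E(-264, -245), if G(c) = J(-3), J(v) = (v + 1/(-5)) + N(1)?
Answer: 46/1709947 ≈ 2.6901e-5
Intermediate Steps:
J(v) = ⅘ + v (J(v) = (v + 1/(-5)) + 1 = (v + 1*(-⅕)) + 1 = (v - ⅕) + 1 = (-⅕ + v) + 1 = ⅘ + v)
G(c) = -11/5 (G(c) = ⅘ - 3 = -11/5)
E(f, g) = g⁴ - 11*f*g/5 (E(f, g) = (-11*f/5)*g + g⁴ = -11*f*g/5 + g⁴ = g⁴ - 11*f*g/5)
96922/E(-264, -245) = 96922/((-245*((-245)³ - 11/5*(-264)))) = 96922/((-245*(-14706125 + 2904/5))) = 96922/((-245*(-73527721/5))) = 96922/3602858329 = 96922*(1/3602858329) = 46/1709947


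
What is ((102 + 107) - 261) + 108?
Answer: 56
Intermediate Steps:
((102 + 107) - 261) + 108 = (209 - 261) + 108 = -52 + 108 = 56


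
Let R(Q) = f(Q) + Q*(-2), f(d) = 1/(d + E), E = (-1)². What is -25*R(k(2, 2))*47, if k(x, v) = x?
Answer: 12925/3 ≈ 4308.3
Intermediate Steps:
E = 1
f(d) = 1/(1 + d) (f(d) = 1/(d + 1) = 1/(1 + d))
R(Q) = 1/(1 + Q) - 2*Q (R(Q) = 1/(1 + Q) + Q*(-2) = 1/(1 + Q) - 2*Q)
-25*R(k(2, 2))*47 = -25*(1 - 2*2*(1 + 2))/(1 + 2)*47 = -25*(1 - 2*2*3)/3*47 = -25*(1 - 12)/3*47 = -25*(-11)/3*47 = -25*(-11/3)*47 = (275/3)*47 = 12925/3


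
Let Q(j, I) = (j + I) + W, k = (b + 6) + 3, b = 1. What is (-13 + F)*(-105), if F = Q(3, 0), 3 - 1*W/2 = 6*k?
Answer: 13020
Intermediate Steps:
k = 10 (k = (1 + 6) + 3 = 7 + 3 = 10)
W = -114 (W = 6 - 12*10 = 6 - 2*60 = 6 - 120 = -114)
Q(j, I) = -114 + I + j (Q(j, I) = (j + I) - 114 = (I + j) - 114 = -114 + I + j)
F = -111 (F = -114 + 0 + 3 = -111)
(-13 + F)*(-105) = (-13 - 111)*(-105) = -124*(-105) = 13020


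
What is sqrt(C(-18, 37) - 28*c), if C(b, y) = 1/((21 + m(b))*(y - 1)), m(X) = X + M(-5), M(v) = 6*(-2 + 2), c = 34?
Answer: I*sqrt(308445)/18 ≈ 30.854*I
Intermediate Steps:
M(v) = 0 (M(v) = 6*0 = 0)
m(X) = X (m(X) = X + 0 = X)
C(b, y) = 1/((-1 + y)*(21 + b)) (C(b, y) = 1/((21 + b)*(y - 1)) = 1/((21 + b)*(-1 + y)) = 1/((-1 + y)*(21 + b)))
sqrt(C(-18, 37) - 28*c) = sqrt(1/(-21 - 1*(-18) + 21*37 - 18*37) - 28*34) = sqrt(1/(-21 + 18 + 777 - 666) - 952) = sqrt(1/108 - 952) = sqrt(-102815/108) = I*sqrt(308445)/18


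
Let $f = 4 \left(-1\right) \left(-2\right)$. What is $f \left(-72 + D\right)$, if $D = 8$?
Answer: $-512$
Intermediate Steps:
$f = 8$ ($f = \left(-4\right) \left(-2\right) = 8$)
$f \left(-72 + D\right) = 8 \left(-72 + 8\right) = 8 \left(-64\right) = -512$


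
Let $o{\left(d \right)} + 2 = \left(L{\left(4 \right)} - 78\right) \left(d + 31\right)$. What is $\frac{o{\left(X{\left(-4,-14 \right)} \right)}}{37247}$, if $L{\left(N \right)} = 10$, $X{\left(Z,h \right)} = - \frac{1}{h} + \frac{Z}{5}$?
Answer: $- \frac{72116}{1303645} \approx -0.055319$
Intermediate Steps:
$X{\left(Z,h \right)} = - \frac{1}{h} + \frac{Z}{5}$ ($X{\left(Z,h \right)} = - \frac{1}{h} + Z \frac{1}{5} = - \frac{1}{h} + \frac{Z}{5}$)
$o{\left(d \right)} = -2110 - 68 d$ ($o{\left(d \right)} = -2 + \left(10 - 78\right) \left(d + 31\right) = -2 - 68 \left(31 + d\right) = -2 - \left(2108 + 68 d\right) = -2110 - 68 d$)
$\frac{o{\left(X{\left(-4,-14 \right)} \right)}}{37247} = \frac{-2110 - 68 \left(- \frac{1}{-14} + \frac{1}{5} \left(-4\right)\right)}{37247} = \left(-2110 - 68 \left(\left(-1\right) \left(- \frac{1}{14}\right) - \frac{4}{5}\right)\right) \frac{1}{37247} = \left(-2110 - 68 \left(\frac{1}{14} - \frac{4}{5}\right)\right) \frac{1}{37247} = \left(-2110 - - \frac{1734}{35}\right) \frac{1}{37247} = \left(-2110 + \frac{1734}{35}\right) \frac{1}{37247} = \left(- \frac{72116}{35}\right) \frac{1}{37247} = - \frac{72116}{1303645}$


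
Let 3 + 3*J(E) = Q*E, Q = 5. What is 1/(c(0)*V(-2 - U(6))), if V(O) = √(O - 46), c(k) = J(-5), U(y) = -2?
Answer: 3*I*√46/1288 ≈ 0.015797*I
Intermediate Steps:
J(E) = -1 + 5*E/3 (J(E) = -1 + (5*E)/3 = -1 + 5*E/3)
c(k) = -28/3 (c(k) = -1 + (5/3)*(-5) = -1 - 25/3 = -28/3)
V(O) = √(-46 + O)
1/(c(0)*V(-2 - U(6))) = 1/(-28*√(-46 + (-2 - 1*(-2)))/3) = 1/(-28*√(-46 + (-2 + 2))/3) = 1/(-28*√(-46 + 0)/3) = 1/(-28*I*√46/3) = 3*I*√46/1288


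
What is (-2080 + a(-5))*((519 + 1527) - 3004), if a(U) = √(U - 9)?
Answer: 1992640 - 958*I*√14 ≈ 1.9926e+6 - 3584.5*I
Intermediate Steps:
a(U) = √(-9 + U)
(-2080 + a(-5))*((519 + 1527) - 3004) = (-2080 + √(-9 - 5))*((519 + 1527) - 3004) = (-2080 + √(-14))*(2046 - 3004) = (-2080 + I*√14)*(-958) = 1992640 - 958*I*√14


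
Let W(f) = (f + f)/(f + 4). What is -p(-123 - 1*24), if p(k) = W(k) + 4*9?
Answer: -5442/143 ≈ -38.056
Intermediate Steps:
W(f) = 2*f/(4 + f) (W(f) = (2*f)/(4 + f) = 2*f/(4 + f))
p(k) = 36 + 2*k/(4 + k) (p(k) = 2*k/(4 + k) + 4*9 = 2*k/(4 + k) + 36 = 36 + 2*k/(4 + k))
-p(-123 - 1*24) = -2*(72 + 19*(-123 - 1*24))/(4 + (-123 - 1*24)) = -2*(72 + 19*(-123 - 24))/(4 + (-123 - 24)) = -2*(72 + 19*(-147))/(4 - 147) = -2*(72 - 2793)/(-143) = -2*(-1)*(-2721)/143 = -1*5442/143 = -5442/143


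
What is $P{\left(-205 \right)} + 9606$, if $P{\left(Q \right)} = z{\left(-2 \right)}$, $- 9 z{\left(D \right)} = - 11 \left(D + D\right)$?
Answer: $\frac{86410}{9} \approx 9601.1$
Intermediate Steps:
$z{\left(D \right)} = \frac{22 D}{9}$ ($z{\left(D \right)} = - \frac{\left(-11\right) \left(D + D\right)}{9} = - \frac{\left(-11\right) 2 D}{9} = - \frac{\left(-22\right) D}{9} = \frac{22 D}{9}$)
$P{\left(Q \right)} = - \frac{44}{9}$ ($P{\left(Q \right)} = \frac{22}{9} \left(-2\right) = - \frac{44}{9}$)
$P{\left(-205 \right)} + 9606 = - \frac{44}{9} + 9606 = \frac{86410}{9}$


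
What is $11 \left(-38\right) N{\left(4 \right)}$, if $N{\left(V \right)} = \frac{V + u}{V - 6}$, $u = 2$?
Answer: $1254$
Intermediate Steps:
$N{\left(V \right)} = \frac{2 + V}{-6 + V}$ ($N{\left(V \right)} = \frac{V + 2}{V - 6} = \frac{2 + V}{-6 + V}$)
$11 \left(-38\right) N{\left(4 \right)} = 11 \left(-38\right) \frac{2 + 4}{-6 + 4} = - 418 \frac{1}{-2} \cdot 6 = - 418 \left(\left(- \frac{1}{2}\right) 6\right) = \left(-418\right) \left(-3\right) = 1254$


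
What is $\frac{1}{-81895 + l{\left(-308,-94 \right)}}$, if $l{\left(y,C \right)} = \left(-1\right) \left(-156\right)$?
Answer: $- \frac{1}{81739} \approx -1.2234 \cdot 10^{-5}$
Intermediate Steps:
$l{\left(y,C \right)} = 156$
$\frac{1}{-81895 + l{\left(-308,-94 \right)}} = \frac{1}{-81895 + 156} = \frac{1}{-81739} = - \frac{1}{81739}$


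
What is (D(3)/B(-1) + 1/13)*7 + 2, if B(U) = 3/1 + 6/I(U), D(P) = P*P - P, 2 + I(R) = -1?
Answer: 579/13 ≈ 44.538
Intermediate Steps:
I(R) = -3 (I(R) = -2 - 1 = -3)
D(P) = P² - P
B(U) = 1 (B(U) = 3/1 + 6/(-3) = 3*1 + 6*(-⅓) = 3 - 2 = 1)
(D(3)/B(-1) + 1/13)*7 + 2 = ((3*(-1 + 3))/1 + 1/13)*7 + 2 = ((3*2)*1 + 1*(1/13))*7 + 2 = (6*1 + 1/13)*7 + 2 = (6 + 1/13)*7 + 2 = (79/13)*7 + 2 = 553/13 + 2 = 579/13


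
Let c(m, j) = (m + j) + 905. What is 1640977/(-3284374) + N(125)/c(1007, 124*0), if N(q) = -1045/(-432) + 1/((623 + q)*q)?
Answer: -15801366299244179/31706321871312000 ≈ -0.49837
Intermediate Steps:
c(m, j) = 905 + j + m (c(m, j) = (j + m) + 905 = 905 + j + m)
N(q) = 1045/432 + 1/(q*(623 + q)) (N(q) = -1045*(-1/432) + 1/(q*(623 + q)) = 1045/432 + 1/(q*(623 + q)))
1640977/(-3284374) + N(125)/c(1007, 124*0) = 1640977/(-3284374) + ((1/432)*(432 + 1045*125² + 651035*125)/(125*(623 + 125)))/(905 + 124*0 + 1007) = 1640977*(-1/3284374) + ((1/432)*(1/125)*(432 + 1045*15625 + 81379375)/748)/(905 + 0 + 1007) = -1640977/3284374 + ((1/432)*(1/125)*(1/748)*(432 + 16328125 + 81379375))/1912 = -1640977/3284374 + ((1/432)*(1/125)*(1/748)*97707932)*(1/1912) = -1640977/3284374 + (24426983/10098000)*(1/1912) = -1640977/3284374 + 24426983/19307376000 = -15801366299244179/31706321871312000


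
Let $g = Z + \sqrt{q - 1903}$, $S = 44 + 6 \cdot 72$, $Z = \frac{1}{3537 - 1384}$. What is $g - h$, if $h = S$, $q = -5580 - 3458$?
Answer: $- \frac{1024827}{2153} + i \sqrt{10941} \approx -476.0 + 104.6 i$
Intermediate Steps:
$Z = \frac{1}{2153} \approx 0.00046447$
$q = -9038$ ($q = -5580 - 3458 = -9038$)
$S = 476$ ($S = 44 + 432 = 476$)
$g = \frac{1}{2153} + i \sqrt{10941}$ ($g = \frac{1}{2153} + \sqrt{-9038 - 1903} = \frac{1}{2153} + \sqrt{-10941} = \frac{1}{2153} + i \sqrt{10941} \approx 0.00046447 + 104.6 i$)
$h = 476$
$g - h = \left(\frac{1}{2153} + i \sqrt{10941}\right) - 476 = - \frac{1024827}{2153} + i \sqrt{10941}$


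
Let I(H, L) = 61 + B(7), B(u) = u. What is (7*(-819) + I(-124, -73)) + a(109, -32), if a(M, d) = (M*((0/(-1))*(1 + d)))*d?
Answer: -5665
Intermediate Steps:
I(H, L) = 68 (I(H, L) = 61 + 7 = 68)
a(M, d) = 0 (a(M, d) = (M*((0*(-1))*(1 + d)))*d = (M*(0*(1 + d)))*d = (M*0)*d = 0*d = 0)
(7*(-819) + I(-124, -73)) + a(109, -32) = (7*(-819) + 68) + 0 = (-5733 + 68) + 0 = -5665 + 0 = -5665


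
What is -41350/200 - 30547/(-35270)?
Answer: -14523051/70540 ≈ -205.88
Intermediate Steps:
-41350/200 - 30547/(-35270) = -41350*1/200 - 30547*(-1/35270) = -827/4 + 30547/35270 = -14523051/70540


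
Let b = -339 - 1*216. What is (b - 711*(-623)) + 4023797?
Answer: 4466195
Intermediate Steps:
b = -555 (b = -339 - 216 = -555)
(b - 711*(-623)) + 4023797 = (-555 - 711*(-623)) + 4023797 = (-555 + 442953) + 4023797 = 442398 + 4023797 = 4466195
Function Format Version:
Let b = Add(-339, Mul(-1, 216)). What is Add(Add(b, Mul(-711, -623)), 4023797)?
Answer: 4466195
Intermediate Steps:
b = -555 (b = Add(-339, -216) = -555)
Add(Add(b, Mul(-711, -623)), 4023797) = Add(Add(-555, Mul(-711, -623)), 4023797) = Add(Add(-555, 442953), 4023797) = Add(442398, 4023797) = 4466195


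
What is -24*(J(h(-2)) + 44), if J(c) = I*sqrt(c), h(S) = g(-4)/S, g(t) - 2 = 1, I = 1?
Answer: -1056 - 12*I*sqrt(6) ≈ -1056.0 - 29.394*I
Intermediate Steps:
g(t) = 3 (g(t) = 2 + 1 = 3)
h(S) = 3/S
J(c) = sqrt(c) (J(c) = 1*sqrt(c) = sqrt(c))
-24*(J(h(-2)) + 44) = -24*(sqrt(3/(-2)) + 44) = -24*(sqrt(3*(-1/2)) + 44) = -24*(sqrt(-3/2) + 44) = -24*(I*sqrt(6)/2 + 44) = -24*(44 + I*sqrt(6)/2) = -1056 - 12*I*sqrt(6)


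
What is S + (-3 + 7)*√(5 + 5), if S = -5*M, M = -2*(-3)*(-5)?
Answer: 150 + 4*√10 ≈ 162.65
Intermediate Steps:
M = -30 (M = 6*(-5) = -30)
S = 150 (S = -5*(-30) = 150)
S + (-3 + 7)*√(5 + 5) = 150 + (-3 + 7)*√(5 + 5) = 150 + 4*√10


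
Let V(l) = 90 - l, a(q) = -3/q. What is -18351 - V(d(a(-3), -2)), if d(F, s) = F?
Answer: -18440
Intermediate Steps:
-18351 - V(d(a(-3), -2)) = -18351 - (90 - (-3)/(-3)) = -18351 - (90 - (-3)*(-1)/3) = -18351 - (90 - 1*1) = -18351 - (90 - 1) = -18351 - 1*89 = -18351 - 89 = -18440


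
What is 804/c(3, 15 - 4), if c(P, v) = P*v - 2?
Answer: 804/31 ≈ 25.935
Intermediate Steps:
c(P, v) = -2 + P*v
804/c(3, 15 - 4) = 804/(-2 + 3*(15 - 4)) = 804/(-2 + 3*11) = 804/(-2 + 33) = 804/31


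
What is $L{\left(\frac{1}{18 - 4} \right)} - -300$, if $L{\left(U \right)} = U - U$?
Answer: $300$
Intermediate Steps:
$L{\left(U \right)} = 0$
$L{\left(\frac{1}{18 - 4} \right)} - -300 = 0 - -300 = 0 + 300 = 300$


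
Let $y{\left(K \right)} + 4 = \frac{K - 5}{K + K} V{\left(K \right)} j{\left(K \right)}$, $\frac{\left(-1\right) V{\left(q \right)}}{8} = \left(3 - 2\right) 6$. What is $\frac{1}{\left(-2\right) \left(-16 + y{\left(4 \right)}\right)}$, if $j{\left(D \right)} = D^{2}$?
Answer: $- \frac{1}{152} \approx -0.0065789$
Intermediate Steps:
$V{\left(q \right)} = -48$ ($V{\left(q \right)} = - 8 \left(3 - 2\right) 6 = - 8 \cdot 1 \cdot 6 = \left(-8\right) 6 = -48$)
$y{\left(K \right)} = -4 - 24 K \left(-5 + K\right)$ ($y{\left(K \right)} = -4 + \frac{K - 5}{K + K} \left(-48\right) K^{2} = -4 + \frac{-5 + K}{2 K} \left(-48\right) K^{2} = -4 + - \frac{24 \left(-5 + K\right)}{K} K^{2} = -4 - 24 K \left(-5 + K\right)$)
$\frac{1}{\left(-2\right) \left(-16 + y{\left(4 \right)}\right)} = \frac{1}{\left(-2\right) \left(-16 - \left(-476 + 384\right)\right)} = \frac{1}{\left(-2\right) \left(-16 - -92\right)} = \frac{1}{\left(-2\right) \left(-16 + 92\right)} = \frac{1}{\left(-2\right) 76} = \frac{1}{-152} = - \frac{1}{152}$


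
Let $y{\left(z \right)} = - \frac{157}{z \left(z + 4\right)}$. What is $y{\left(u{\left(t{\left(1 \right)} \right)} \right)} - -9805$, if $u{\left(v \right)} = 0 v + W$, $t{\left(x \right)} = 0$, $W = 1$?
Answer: $\frac{48868}{5} \approx 9773.6$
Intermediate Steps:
$u{\left(v \right)} = 1$ ($u{\left(v \right)} = 0 v + 1 = 0 + 1 = 1$)
$y{\left(z \right)} = - \frac{157}{z \left(4 + z\right)}$
$y{\left(u{\left(t{\left(1 \right)} \right)} \right)} - -9805 = - \frac{157}{1 \left(4 + 1\right)} - -9805 = \left(-157\right) 1 \cdot \frac{1}{5} + 9805 = - \frac{157}{5} + 9805 = \frac{48868}{5}$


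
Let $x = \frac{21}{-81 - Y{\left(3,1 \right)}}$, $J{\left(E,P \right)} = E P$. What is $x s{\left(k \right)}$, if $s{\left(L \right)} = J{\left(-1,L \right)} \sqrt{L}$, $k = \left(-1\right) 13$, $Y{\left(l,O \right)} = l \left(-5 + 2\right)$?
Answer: $- \frac{91 i \sqrt{13}}{24} \approx - 13.671 i$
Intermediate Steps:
$Y{\left(l,O \right)} = - 3 l$ ($Y{\left(l,O \right)} = l \left(-3\right) = - 3 l$)
$k = -13$
$s{\left(L \right)} = - L^{\frac{3}{2}}$ ($s{\left(L \right)} = - L \sqrt{L} = - L^{\frac{3}{2}}$)
$x = - \frac{7}{24}$ ($x = \frac{21}{-81 - \left(-3\right) 3} = \frac{21}{-81 - -9} = \frac{21}{-81 + 9} = \frac{21}{-72} = 21 \left(- \frac{1}{72}\right) = - \frac{7}{24} \approx -0.29167$)
$x s{\left(k \right)} = - \frac{7 \left(- \left(-13\right)^{\frac{3}{2}}\right)}{24} = - \frac{7 \left(- \left(-13\right) i \sqrt{13}\right)}{24} = - \frac{7 \cdot 13 i \sqrt{13}}{24} = - \frac{91 i \sqrt{13}}{24}$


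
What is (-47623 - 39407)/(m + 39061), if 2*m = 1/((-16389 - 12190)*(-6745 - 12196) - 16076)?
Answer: -94218462687780/42287341963087 ≈ -2.2281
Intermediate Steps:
m = 1/1082597526 (m = 1/(2*((-16389 - 12190)*(-6745 - 12196) - 16076)) = 1/(2*(-28579*(-18941) - 16076)) = 1/(2*(541314839 - 16076)) = (1/2)/541298763 = (1/2)*(1/541298763) = 1/1082597526 ≈ 9.2370e-10)
(-47623 - 39407)/(m + 39061) = (-47623 - 39407)/(1/1082597526 + 39061) = -87030/42287341963087/1082597526 = -87030*1082597526/42287341963087 = -94218462687780/42287341963087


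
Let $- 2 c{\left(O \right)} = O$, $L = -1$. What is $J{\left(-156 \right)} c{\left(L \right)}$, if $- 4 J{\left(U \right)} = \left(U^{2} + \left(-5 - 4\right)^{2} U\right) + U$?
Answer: $-1443$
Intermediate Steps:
$c{\left(O \right)} = - \frac{O}{2}$
$J{\left(U \right)} = - \frac{41 U}{2} - \frac{U^{2}}{4}$ ($J{\left(U \right)} = - \frac{\left(U^{2} + \left(-5 - 4\right)^{2} U\right) + U}{4} = - \frac{\left(U^{2} + \left(-9\right)^{2} U\right) + U}{4} = - \frac{\left(U^{2} + 81 U\right) + U}{4} = - \frac{U^{2} + 82 U}{4} = - \frac{41 U}{2} - \frac{U^{2}}{4}$)
$J{\left(-156 \right)} c{\left(L \right)} = \left(- \frac{1}{4}\right) \left(-156\right) \left(82 - 156\right) \left(\left(- \frac{1}{2}\right) \left(-1\right)\right) = \left(- \frac{1}{4}\right) \left(-156\right) \left(-74\right) \frac{1}{2} = \left(-2886\right) \frac{1}{2} = -1443$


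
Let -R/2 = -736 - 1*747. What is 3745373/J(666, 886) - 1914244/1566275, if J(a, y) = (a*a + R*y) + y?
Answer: -14882202017/4812094875450 ≈ -0.0030927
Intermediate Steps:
R = 2966 (R = -2*(-736 - 1*747) = -2*(-736 - 747) = -2*(-1483) = 2966)
J(a, y) = a² + 2967*y (J(a, y) = (a*a + 2966*y) + y = (a² + 2966*y) + y = a² + 2967*y)
3745373/J(666, 886) - 1914244/1566275 = 3745373/(666² + 2967*886) - 1914244/1566275 = 3745373/(443556 + 2628762) - 1914244*1/1566275 = 3745373/3072318 - 1914244/1566275 = -14882202017/4812094875450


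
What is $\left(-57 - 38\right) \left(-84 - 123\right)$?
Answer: $19665$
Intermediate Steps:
$\left(-57 - 38\right) \left(-84 - 123\right) = \left(-95\right) \left(-207\right) = 19665$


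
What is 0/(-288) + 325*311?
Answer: 101075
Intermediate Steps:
0/(-288) + 325*311 = 0*(-1/288) + 101075 = 0 + 101075 = 101075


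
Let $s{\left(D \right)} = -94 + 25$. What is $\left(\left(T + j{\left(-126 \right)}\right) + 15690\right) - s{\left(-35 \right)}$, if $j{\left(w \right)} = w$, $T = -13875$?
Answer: $1758$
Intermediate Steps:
$s{\left(D \right)} = -69$
$\left(\left(T + j{\left(-126 \right)}\right) + 15690\right) - s{\left(-35 \right)} = \left(\left(-13875 - 126\right) + 15690\right) - -69 = \left(-14001 + 15690\right) + 69 = 1689 + 69 = 1758$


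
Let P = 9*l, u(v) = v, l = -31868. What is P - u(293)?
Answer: -287105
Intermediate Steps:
P = -286812 (P = 9*(-31868) = -286812)
P - u(293) = -286812 - 1*293 = -286812 - 293 = -287105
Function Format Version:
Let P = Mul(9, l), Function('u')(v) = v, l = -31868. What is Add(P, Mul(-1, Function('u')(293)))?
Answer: -287105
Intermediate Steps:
P = -286812 (P = Mul(9, -31868) = -286812)
Add(P, Mul(-1, Function('u')(293))) = Add(-286812, Mul(-1, 293)) = Add(-286812, -293) = -287105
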